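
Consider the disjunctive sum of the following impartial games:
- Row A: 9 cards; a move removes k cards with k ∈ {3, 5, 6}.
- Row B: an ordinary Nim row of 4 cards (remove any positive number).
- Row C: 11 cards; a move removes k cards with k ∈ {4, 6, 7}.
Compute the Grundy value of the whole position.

4

Build the Grundy sequence for row A with g(k) = mex{g(k−s) : s ∈ {3, 5, 6}, s ≤ k}:
g(0) = mex{} = 0
g(1) = mex{} = 0
g(2) = mex{} = 0
g(3) = mex{0} = 1
g(4) = mex{0} = 1
g(5) = mex{0} = 1
g(6) = mex{0,1} = 2
g(7) = mex{0,1} = 2
g(8) = mex{0,1} = 2
g(9) = mex{1,2} = 0
So g(9) = 0.
Row B is a plain Nim row of size 4, so its Grundy value is 4.
For row C, compute g(0), g(1), … with moves {4, 6, 7}:
k:     0  1  2  3  4  5  6  7  8  9 10 11
g(k):  0  0  0  0  1  1  1  1  2  2  2  0
So g(11) = 0.
The value of a disjunctive sum is the nim-sum of the parts.
Combined value = 0 XOR 4 XOR 0 = 4.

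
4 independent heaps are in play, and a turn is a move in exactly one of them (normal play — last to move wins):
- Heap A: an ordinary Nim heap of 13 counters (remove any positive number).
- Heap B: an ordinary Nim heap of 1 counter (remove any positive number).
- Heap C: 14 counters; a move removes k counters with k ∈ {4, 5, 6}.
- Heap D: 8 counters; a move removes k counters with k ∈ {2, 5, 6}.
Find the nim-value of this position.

13

Heap A is a plain Nim heap of size 13, so its Grundy value is 13.
Heap B is a plain Nim heap of size 1, so its Grundy value is 1.
Build the Grundy sequence for heap C with g(k) = mex{g(k−s) : s ∈ {4, 5, 6}, s ≤ k}:
k:     0  1  2  3  4  5  6  7  8  9 10 11 12 13 14
g(k):  0  0  0  0  1  1  1  1  2  2  0  0  0  0  1
So g(14) = 1.
Grundy values for heap D (subtraction set {2, 5, 6}):
k:     0  1  2  3  4  5  6  7  8
g(k):  0  0  1  1  0  2  1  3  0
So g(8) = 0.
The value of a disjunctive sum is the nim-sum of the parts.
Combined value = 13 XOR 1 XOR 1 XOR 0 = 13.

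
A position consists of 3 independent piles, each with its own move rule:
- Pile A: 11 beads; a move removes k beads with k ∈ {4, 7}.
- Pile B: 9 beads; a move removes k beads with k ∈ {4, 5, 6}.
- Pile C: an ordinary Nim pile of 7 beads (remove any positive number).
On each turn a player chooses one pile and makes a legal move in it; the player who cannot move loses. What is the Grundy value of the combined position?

5

Grundy values for pile A (subtraction set {4, 7}):
k:     0  1  2  3  4  5  6  7  8  9 10 11
g(k):  0  0  0  0  1  1  1  1  2  2  2  0
So g(11) = 0.
Build the Grundy sequence for pile B with g(k) = mex{g(k−s) : s ∈ {4, 5, 6}, s ≤ k}:
k:     0  1  2  3  4  5  6  7  8  9
g(k):  0  0  0  0  1  1  1  1  2  2
So g(9) = 2.
Pile C is a plain Nim pile of size 7, so its Grundy value is 7.
By the Sprague-Grundy theorem, the Grundy value of a sum of independent games is the XOR of the component values.
Combined value = 0 XOR 2 XOR 7 = 5.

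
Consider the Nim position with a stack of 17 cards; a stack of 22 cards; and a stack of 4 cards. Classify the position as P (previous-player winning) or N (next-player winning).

Nim-sum: 17 ⊕ 22 ⊕ 4 = 3.
The nim-sum is 3 ≠ 0, so this is an N-position: the player to move can win.

N-position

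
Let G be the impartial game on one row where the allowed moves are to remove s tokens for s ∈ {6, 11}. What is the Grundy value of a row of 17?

0

Compute g(0), g(1), … for moves {6, 11}:
k:     0  1  2  3  4  5  6  7  8  9 10 11 12 13 14 15 16 17
g(k):  0  0  0  0  0  0  1  1  1  1  1  1  2  2  2  2  2  0
So g(17) = 0.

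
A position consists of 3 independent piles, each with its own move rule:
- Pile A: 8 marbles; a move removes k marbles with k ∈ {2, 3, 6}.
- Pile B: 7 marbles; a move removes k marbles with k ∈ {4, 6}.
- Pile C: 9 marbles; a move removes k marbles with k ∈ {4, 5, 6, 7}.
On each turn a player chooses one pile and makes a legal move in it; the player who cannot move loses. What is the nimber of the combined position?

Grundy values for pile A (subtraction set {2, 3, 6}):
k:     0  1  2  3  4  5  6  7  8
g(k):  0  0  1  1  2  0  3  1  2
So g(8) = 2.
Build the Grundy sequence for pile B with g(k) = mex{g(k−s) : s ∈ {4, 6}, s ≤ k}:
k:     0  1  2  3  4  5  6  7
g(k):  0  0  0  0  1  1  1  1
So g(7) = 1.
For pile C, compute g(0), g(1), … with moves {4, 5, 6, 7}:
k:     0  1  2  3  4  5  6  7  8  9
g(k):  0  0  0  0  1  1  1  1  2  2
So g(9) = 2.
By the Sprague-Grundy theorem, the Grundy value of a sum of independent games is the XOR of the component values.
Combined value = 2 XOR 1 XOR 2 = 1.

1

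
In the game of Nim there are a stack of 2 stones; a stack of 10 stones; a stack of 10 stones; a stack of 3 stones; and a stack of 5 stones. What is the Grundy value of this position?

4

In binary:
  0010  (2)
  1010  (10)
  1010  (10)
  0011  (3)
  0101  (5)
  ----
  0100  (4)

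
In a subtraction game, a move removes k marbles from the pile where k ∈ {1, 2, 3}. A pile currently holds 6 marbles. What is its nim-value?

Compute g(0), g(1), … for moves {1, 2, 3}:
k:     0  1  2  3  4  5  6
g(k):  0  1  2  3  0  1  2
So g(6) = 2.

2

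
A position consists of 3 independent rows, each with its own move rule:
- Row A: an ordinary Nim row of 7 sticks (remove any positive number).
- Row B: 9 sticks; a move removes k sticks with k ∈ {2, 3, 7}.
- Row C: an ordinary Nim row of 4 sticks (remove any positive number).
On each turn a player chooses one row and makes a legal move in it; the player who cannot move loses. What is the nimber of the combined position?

1

Row A is a plain Nim row of size 7, so its Grundy value is 7.
For row B, compute g(0), g(1), … with moves {2, 3, 7}:
k:     0  1  2  3  4  5  6  7  8  9
g(k):  0  0  1  1  2  0  0  1  1  2
So g(9) = 2.
Row C is a plain Nim row of size 4, so its Grundy value is 4.
By the Sprague-Grundy theorem, the Grundy value of a sum of independent games is the XOR of the component values.
Combined value = 7 XOR 2 XOR 4 = 1.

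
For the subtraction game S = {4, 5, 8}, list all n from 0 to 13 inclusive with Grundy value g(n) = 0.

0, 1, 2, 3, 12, 13

Build the Grundy sequence with g(k) = mex{g(k−s) : s ∈ {4, 5, 8}, s ≤ k}:
g(0) = mex{} = 0
g(1) = mex{} = 0
g(2) = mex{} = 0
g(3) = mex{} = 0
g(4) = mex{0} = 1
g(5) = mex{0} = 1
g(6) = mex{0} = 1
g(7) = mex{0} = 1
g(8) = mex{0,1} = 2
g(9) = mex{0,1} = 2
g(10) = mex{0,1} = 2
g(11) = mex{0,1} = 2
g(12) = mex{1,2} = 0
g(13) = mex{1,2} = 0
The P-positions (g = 0) in 0..13 are 0, 1, 2, 3, 12, 13.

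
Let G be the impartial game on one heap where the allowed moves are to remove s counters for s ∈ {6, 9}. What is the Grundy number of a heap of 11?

Grundy values for subtraction set {6, 9}:
g(0) = mex{} = 0
g(1) = mex{} = 0
g(2) = mex{} = 0
g(3) = mex{} = 0
g(4) = mex{} = 0
g(5) = mex{} = 0
g(6) = mex{0} = 1
g(7) = mex{0} = 1
g(8) = mex{0} = 1
g(9) = mex{0} = 1
g(10) = mex{0} = 1
g(11) = mex{0} = 1
So g(11) = 1.

1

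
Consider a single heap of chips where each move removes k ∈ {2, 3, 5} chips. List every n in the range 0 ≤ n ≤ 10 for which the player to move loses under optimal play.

Build the Grundy sequence with g(k) = mex{g(k−s) : s ∈ {2, 3, 5}, s ≤ k}:
k:     0  1  2  3  4  5  6  7  8  9 10
g(k):  0  0  1  1  2  2  3  0  0  1  1
The P-positions (g = 0) in 0..10 are 0, 1, 7, 8.

0, 1, 7, 8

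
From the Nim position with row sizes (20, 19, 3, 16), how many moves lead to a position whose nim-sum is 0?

3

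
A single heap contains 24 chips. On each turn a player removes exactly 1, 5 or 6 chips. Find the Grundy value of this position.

0

Build the Grundy sequence with g(k) = mex{g(k−s) : s ∈ {1, 5, 6}, s ≤ k}:
k:     0  1  2  3  4  5  6  7  8  9 10 11 12 13 14 15 16 17 18 19 20 21 22 23 24
g(k):  0  1  0  1  0  1  2  3  2  3  2  0  1  0  1  0  1  2  3  2  3  2  0  1  0
So g(24) = 0.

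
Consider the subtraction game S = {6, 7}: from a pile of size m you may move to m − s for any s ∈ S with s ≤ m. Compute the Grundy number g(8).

Build the Grundy sequence with g(k) = mex{g(k−s) : s ∈ {6, 7}, s ≤ k}:
k:     0  1  2  3  4  5  6  7  8
g(k):  0  0  0  0  0  0  1  1  1
So g(8) = 1.

1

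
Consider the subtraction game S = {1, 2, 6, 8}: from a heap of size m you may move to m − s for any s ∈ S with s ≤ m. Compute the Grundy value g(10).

Build the Grundy sequence with g(k) = mex{g(k−s) : s ∈ {1, 2, 6, 8}, s ≤ k}:
k:     0  1  2  3  4  5  6  7  8  9 10
g(k):  0  1  2  0  1  2  3  0  1  2  0
So g(10) = 0.

0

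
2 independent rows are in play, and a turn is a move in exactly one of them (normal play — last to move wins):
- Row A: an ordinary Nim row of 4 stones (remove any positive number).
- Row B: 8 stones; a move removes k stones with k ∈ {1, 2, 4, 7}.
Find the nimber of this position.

6

Row A is a plain Nim row of size 4, so its Grundy value is 4.
Grundy values for row B (subtraction set {1, 2, 4, 7}):
g(0) = mex{} = 0
g(1) = mex{0} = 1
g(2) = mex{0,1} = 2
g(3) = mex{1,2} = 0
g(4) = mex{0,2} = 1
g(5) = mex{0,1} = 2
g(6) = mex{1,2} = 0
g(7) = mex{0,2} = 1
g(8) = mex{0,1} = 2
So g(8) = 2.
The value of a disjunctive sum is the nim-sum of the parts.
Combined value = 4 XOR 2 = 6.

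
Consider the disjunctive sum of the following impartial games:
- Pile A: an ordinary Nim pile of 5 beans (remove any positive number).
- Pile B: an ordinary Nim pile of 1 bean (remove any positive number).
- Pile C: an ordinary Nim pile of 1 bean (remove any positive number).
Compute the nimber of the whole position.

5

Pile A is a plain Nim pile of size 5, so its Grundy value is 5.
Pile B is a plain Nim pile of size 1, so its Grundy value is 1.
Pile C is a plain Nim pile of size 1, so its Grundy value is 1.
The value of a disjunctive sum is the nim-sum of the parts.
Combined value = 5 ⊕ 1 ⊕ 1 = 5.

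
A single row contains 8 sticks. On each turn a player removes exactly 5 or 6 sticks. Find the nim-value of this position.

1

Build the Grundy sequence with g(k) = mex{g(k−s) : s ∈ {5, 6}, s ≤ k}:
k:     0  1  2  3  4  5  6  7  8
g(k):  0  0  0  0  0  1  1  1  1
So g(8) = 1.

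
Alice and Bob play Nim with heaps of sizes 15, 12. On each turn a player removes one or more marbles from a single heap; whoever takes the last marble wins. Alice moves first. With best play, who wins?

Compute the nim-sum pairwise:
15 ⊕ 12 = 3
The nim-sum is 3 ≠ 0, so this is an N-position: the player to move can win; Alice has a winning move.

Alice wins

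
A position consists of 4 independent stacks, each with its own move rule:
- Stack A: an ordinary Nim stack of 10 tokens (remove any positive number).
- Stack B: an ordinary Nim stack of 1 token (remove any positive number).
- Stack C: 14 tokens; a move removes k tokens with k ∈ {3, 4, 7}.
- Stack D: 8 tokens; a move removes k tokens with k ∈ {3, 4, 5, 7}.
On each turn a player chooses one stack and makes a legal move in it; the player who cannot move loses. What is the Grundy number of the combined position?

8

Stack A is a plain Nim stack of size 10, so its Grundy value is 10.
Stack B is a plain Nim stack of size 1, so its Grundy value is 1.
Build the Grundy sequence for stack C with g(k) = mex{g(k−s) : s ∈ {3, 4, 7}, s ≤ k}:
g(0) = mex{} = 0
g(1) = mex{} = 0
g(2) = mex{} = 0
g(3) = mex{0} = 1
g(4) = mex{0} = 1
g(5) = mex{0} = 1
g(6) = mex{0,1} = 2
g(7) = mex{0,1} = 2
g(8) = mex{0,1} = 2
g(9) = mex{0,1,2} = 3
g(10) = mex{1,2} = 0
g(11) = mex{1,2} = 0
g(12) = mex{1,2,3} = 0
g(13) = mex{0,2,3} = 1
g(14) = mex{0,2} = 1
So g(14) = 1.
Grundy values for stack D (subtraction set {3, 4, 5, 7}):
k:     0  1  2  3  4  5  6  7  8
g(k):  0  0  0  1  1  1  2  2  2
So g(8) = 2.
The value of a disjunctive sum is the nim-sum of the parts.
Combined value = 10 ⊕ 1 ⊕ 1 ⊕ 2 = 8.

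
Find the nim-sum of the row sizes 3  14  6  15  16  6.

18

Compute the nim-sum pairwise:
3 ^ 14 = 13
13 ^ 6 = 11
11 ^ 15 = 4
4 ^ 16 = 20
20 ^ 6 = 18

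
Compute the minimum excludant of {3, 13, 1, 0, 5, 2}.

The values 0, 1, 2, 3 are all present; 4 is the first non-negative integer missing from the set.

4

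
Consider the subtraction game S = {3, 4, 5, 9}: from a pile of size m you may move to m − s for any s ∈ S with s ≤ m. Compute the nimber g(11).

1

Grundy values for subtraction set {3, 4, 5, 9}:
k:     0  1  2  3  4  5  6  7  8  9 10 11
g(k):  0  0  0  1  1  1  2  2  0  3  3  1
So g(11) = 1.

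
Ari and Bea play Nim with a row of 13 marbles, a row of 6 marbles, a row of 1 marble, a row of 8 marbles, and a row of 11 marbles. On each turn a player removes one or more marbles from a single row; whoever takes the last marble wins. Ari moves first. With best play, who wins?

Ari wins

Compute the nim-sum pairwise:
13 ⊕ 6 = 11
11 ⊕ 1 = 10
10 ⊕ 8 = 2
2 ⊕ 11 = 9
The nim-sum is 9 ≠ 0, so this is an N-position: the player to move can win; Ari has a winning move.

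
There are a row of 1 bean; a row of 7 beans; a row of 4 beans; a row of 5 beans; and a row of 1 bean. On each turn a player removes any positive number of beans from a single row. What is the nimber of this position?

6

Nim-sum: 1 ⊕ 7 ⊕ 4 ⊕ 5 ⊕ 1 = 6.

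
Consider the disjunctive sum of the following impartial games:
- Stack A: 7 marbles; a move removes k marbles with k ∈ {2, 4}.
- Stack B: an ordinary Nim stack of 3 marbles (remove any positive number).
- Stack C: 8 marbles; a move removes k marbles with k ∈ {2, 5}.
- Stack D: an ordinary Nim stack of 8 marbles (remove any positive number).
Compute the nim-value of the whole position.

11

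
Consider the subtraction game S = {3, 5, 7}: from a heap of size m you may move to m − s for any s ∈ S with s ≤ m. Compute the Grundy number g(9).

3

Grundy values for subtraction set {3, 5, 7}:
k:     0  1  2  3  4  5  6  7  8  9
g(k):  0  0  0  1  1  1  2  2  2  3
So g(9) = 3.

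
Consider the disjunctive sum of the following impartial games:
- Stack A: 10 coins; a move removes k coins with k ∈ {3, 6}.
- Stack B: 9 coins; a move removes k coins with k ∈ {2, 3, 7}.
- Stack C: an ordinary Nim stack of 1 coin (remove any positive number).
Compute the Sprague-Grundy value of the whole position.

3

For stack A, compute g(0), g(1), … with moves {3, 6}:
k:     0  1  2  3  4  5  6  7  8  9 10
g(k):  0  0  0  1  1  1  2  2  2  0  0
So g(10) = 0.
For stack B, compute g(0), g(1), … with moves {2, 3, 7}:
g(0) = mex{} = 0
g(1) = mex{} = 0
g(2) = mex{0} = 1
g(3) = mex{0} = 1
g(4) = mex{0,1} = 2
g(5) = mex{1} = 0
g(6) = mex{1,2} = 0
g(7) = mex{0,2} = 1
g(8) = mex{0} = 1
g(9) = mex{0,1} = 2
So g(9) = 2.
Stack C is a plain Nim stack of size 1, so its Grundy value is 1.
By the Sprague-Grundy theorem, the Grundy value of a sum of independent games is the XOR of the component values.
Combined value = 0 XOR 2 XOR 1 = 3.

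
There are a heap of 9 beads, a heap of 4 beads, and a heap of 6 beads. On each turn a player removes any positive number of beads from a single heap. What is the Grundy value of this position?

In binary:
  1001  (9)
  0100  (4)
  0110  (6)
  ----
  1011  (11)

11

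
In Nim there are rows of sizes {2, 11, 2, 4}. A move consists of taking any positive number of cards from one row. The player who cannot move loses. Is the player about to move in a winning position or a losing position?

Winning position

Compute the nim-sum pairwise:
2 ⊕ 11 = 9
9 ⊕ 2 = 11
11 ⊕ 4 = 15
The nim-sum is 15 ≠ 0, so this is an N-position: the player to move can win.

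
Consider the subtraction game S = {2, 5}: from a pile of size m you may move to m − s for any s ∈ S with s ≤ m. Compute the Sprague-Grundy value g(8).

Build the Grundy sequence with g(k) = mex{g(k−s) : s ∈ {2, 5}, s ≤ k}:
g(0) = mex{} = 0
g(1) = mex{} = 0
g(2) = mex{0} = 1
g(3) = mex{0} = 1
g(4) = mex{1} = 0
g(5) = mex{0,1} = 2
g(6) = mex{0} = 1
g(7) = mex{1,2} = 0
g(8) = mex{1} = 0
So g(8) = 0.

0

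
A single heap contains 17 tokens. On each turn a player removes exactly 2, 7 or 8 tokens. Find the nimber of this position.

Compute g(0), g(1), … for moves {2, 7, 8}:
k:     0  1  2  3  4  5  6  7  8  9 10 11 12 13 14 15 16 17
g(k):  0  0  1  1  0  0  1  1  2  2  0  3  1  2  0  0  1  1
So g(17) = 1.

1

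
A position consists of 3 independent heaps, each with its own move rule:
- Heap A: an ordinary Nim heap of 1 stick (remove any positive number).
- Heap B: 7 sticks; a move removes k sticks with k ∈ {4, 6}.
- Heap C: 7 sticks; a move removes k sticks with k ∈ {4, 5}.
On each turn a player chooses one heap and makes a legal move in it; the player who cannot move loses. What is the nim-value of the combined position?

1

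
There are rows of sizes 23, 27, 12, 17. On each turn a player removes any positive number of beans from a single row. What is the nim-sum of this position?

17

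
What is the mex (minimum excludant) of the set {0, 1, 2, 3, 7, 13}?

4

The values 0, 1, 2, 3 are all present; 4 is the first non-negative integer missing from the set.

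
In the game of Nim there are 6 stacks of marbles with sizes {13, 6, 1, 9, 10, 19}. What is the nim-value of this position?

Nim-sum: 13 XOR 6 XOR 1 XOR 9 XOR 10 XOR 19 = 26.

26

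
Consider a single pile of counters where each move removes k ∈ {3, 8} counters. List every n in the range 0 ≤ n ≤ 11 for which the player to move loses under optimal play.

0, 1, 2, 6, 7, 11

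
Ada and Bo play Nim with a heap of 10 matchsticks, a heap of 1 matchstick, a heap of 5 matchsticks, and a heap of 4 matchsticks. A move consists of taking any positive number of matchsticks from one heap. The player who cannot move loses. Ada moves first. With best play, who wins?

Nim-sum: 10 ⊕ 1 ⊕ 5 ⊕ 4 = 10.
The nim-sum is 10 ≠ 0, so this is an N-position: the player to move can win; Ada has a winning move.

Ada wins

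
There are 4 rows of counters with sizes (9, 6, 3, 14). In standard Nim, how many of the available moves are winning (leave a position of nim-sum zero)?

3

Compute the nim-sum pairwise:
9 ^ 6 = 15
15 ^ 3 = 12
12 ^ 14 = 2
The overall nim-sum is X = 2. A row of size p has a winning move iff p XOR X < p (reduce it to p XOR X).
  9: 9 XOR 2 = 11 ≥ 9 — no move.
  6: 6 XOR 2 = 4 < 6 — winning move (to 4).
  3: 3 XOR 2 = 1 < 3 — winning move (to 1).
  14: 14 XOR 2 = 12 < 14 — winning move (to 12).
That gives 3 winning moves.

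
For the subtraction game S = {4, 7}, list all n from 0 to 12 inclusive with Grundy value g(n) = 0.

0, 1, 2, 3, 11, 12

Grundy values for subtraction set {4, 7}:
g(0) = mex{} = 0
g(1) = mex{} = 0
g(2) = mex{} = 0
g(3) = mex{} = 0
g(4) = mex{0} = 1
g(5) = mex{0} = 1
g(6) = mex{0} = 1
g(7) = mex{0} = 1
g(8) = mex{0,1} = 2
g(9) = mex{0,1} = 2
g(10) = mex{0,1} = 2
g(11) = mex{1} = 0
g(12) = mex{1,2} = 0
The P-positions (g = 0) in 0..12 are 0, 1, 2, 3, 11, 12.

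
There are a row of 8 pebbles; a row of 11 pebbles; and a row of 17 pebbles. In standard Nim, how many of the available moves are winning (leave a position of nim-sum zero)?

Nim-sum: 8 ⊕ 11 ⊕ 17 = 18.
The overall nim-sum is X = 18. A row of size p has a winning move iff p XOR X < p (reduce it to p XOR X).
  8: 8 XOR 18 = 26 ≥ 8 — no move.
  11: 11 XOR 18 = 25 ≥ 11 — no move.
  17: 17 XOR 18 = 3 < 17 — winning move (to 3).
That gives 1 winning move.

1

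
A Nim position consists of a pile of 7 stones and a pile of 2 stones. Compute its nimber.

5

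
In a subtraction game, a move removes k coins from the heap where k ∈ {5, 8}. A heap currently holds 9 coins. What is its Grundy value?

Build the Grundy sequence with g(k) = mex{g(k−s) : s ∈ {5, 8}, s ≤ k}:
g(0) = mex{} = 0
g(1) = mex{} = 0
g(2) = mex{} = 0
g(3) = mex{} = 0
g(4) = mex{} = 0
g(5) = mex{0} = 1
g(6) = mex{0} = 1
g(7) = mex{0} = 1
g(8) = mex{0} = 1
g(9) = mex{0} = 1
So g(9) = 1.

1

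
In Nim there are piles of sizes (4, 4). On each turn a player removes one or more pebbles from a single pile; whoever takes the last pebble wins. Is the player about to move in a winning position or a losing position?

Losing position

Nim-sum: 4 ^ 4 = 0.
The nim-sum is 0, so this is a P-position: the player to move is in a losing position under optimal play.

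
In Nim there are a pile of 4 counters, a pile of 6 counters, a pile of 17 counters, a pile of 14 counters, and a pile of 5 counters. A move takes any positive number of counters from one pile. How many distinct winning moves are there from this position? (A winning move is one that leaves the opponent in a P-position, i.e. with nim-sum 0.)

1

Compute the nim-sum pairwise:
4 ^ 6 = 2
2 ^ 17 = 19
19 ^ 14 = 29
29 ^ 5 = 24
The overall nim-sum is X = 24. A pile of size p has a winning move iff p XOR X < p (reduce it to p XOR X).
  4: 4 XOR 24 = 28 ≥ 4 — no move.
  6: 6 XOR 24 = 30 ≥ 6 — no move.
  17: 17 XOR 24 = 9 < 17 — winning move (to 9).
  14: 14 XOR 24 = 22 ≥ 14 — no move.
  5: 5 XOR 24 = 29 ≥ 5 — no move.
That gives 1 winning move.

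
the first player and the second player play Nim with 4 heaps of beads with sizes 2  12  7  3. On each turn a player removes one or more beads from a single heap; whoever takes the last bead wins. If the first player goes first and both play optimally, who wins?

Compute the nim-sum pairwise:
2 XOR 12 = 14
14 XOR 7 = 9
9 XOR 3 = 10
The nim-sum is 10 ≠ 0, so this is an N-position: the player to move can win; the first player has a winning move.

the first player wins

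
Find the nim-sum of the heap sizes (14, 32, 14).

32

In binary:
  001110  (14)
  100000  (32)
  001110  (14)
  ------
  100000  (32)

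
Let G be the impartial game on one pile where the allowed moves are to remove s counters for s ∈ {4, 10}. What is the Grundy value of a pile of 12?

1

Compute g(0), g(1), … for moves {4, 10}:
k:     0  1  2  3  4  5  6  7  8  9 10 11 12
g(k):  0  0  0  0  1  1  1  1  0  0  2  2  1
So g(12) = 1.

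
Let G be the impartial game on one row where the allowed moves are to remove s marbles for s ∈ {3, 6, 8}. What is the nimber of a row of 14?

1

Grundy values for subtraction set {3, 6, 8}:
g(0) = mex{} = 0
g(1) = mex{} = 0
g(2) = mex{} = 0
g(3) = mex{0} = 1
g(4) = mex{0} = 1
g(5) = mex{0} = 1
g(6) = mex{0,1} = 2
g(7) = mex{0,1} = 2
g(8) = mex{0,1} = 2
g(9) = mex{0,1,2} = 3
g(10) = mex{0,1,2} = 3
g(11) = mex{1,2} = 0
g(12) = mex{1,2,3} = 0
g(13) = mex{1,2,3} = 0
g(14) = mex{0,2} = 1
So g(14) = 1.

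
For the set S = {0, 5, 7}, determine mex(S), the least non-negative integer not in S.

1

0 is in the set but 1 is not, so the mex is 1.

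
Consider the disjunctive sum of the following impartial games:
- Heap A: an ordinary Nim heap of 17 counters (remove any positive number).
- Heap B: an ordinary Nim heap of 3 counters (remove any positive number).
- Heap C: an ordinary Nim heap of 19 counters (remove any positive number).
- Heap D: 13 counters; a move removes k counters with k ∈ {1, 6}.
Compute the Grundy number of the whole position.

Heap A is a plain Nim heap of size 17, so its Grundy value is 17.
Heap B is a plain Nim heap of size 3, so its Grundy value is 3.
Heap C is a plain Nim heap of size 19, so its Grundy value is 19.
Grundy values for heap D (subtraction set {1, 6}):
g(0) = mex{} = 0
g(1) = mex{0} = 1
g(2) = mex{1} = 0
g(3) = mex{0} = 1
g(4) = mex{1} = 0
g(5) = mex{0} = 1
g(6) = mex{0,1} = 2
g(7) = mex{1,2} = 0
g(8) = mex{0} = 1
g(9) = mex{1} = 0
g(10) = mex{0} = 1
g(11) = mex{1} = 0
g(12) = mex{0,2} = 1
g(13) = mex{0,1} = 2
So g(13) = 2.
The value of a disjunctive sum is the nim-sum of the parts.
Combined value = 17 ⊕ 3 ⊕ 19 ⊕ 2 = 3.

3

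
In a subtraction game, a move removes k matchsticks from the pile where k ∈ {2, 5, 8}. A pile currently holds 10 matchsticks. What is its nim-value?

0

Build the Grundy sequence with g(k) = mex{g(k−s) : s ∈ {2, 5, 8}, s ≤ k}:
k:     0  1  2  3  4  5  6  7  8  9 10
g(k):  0  0  1  1  0  2  1  0  2  1  0
So g(10) = 0.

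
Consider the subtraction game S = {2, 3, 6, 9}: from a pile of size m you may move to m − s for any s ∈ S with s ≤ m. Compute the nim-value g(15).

Compute g(0), g(1), … for moves {2, 3, 6, 9}:
k:     0  1  2  3  4  5  6  7  8  9 10 11 12 13 14 15
g(k):  0  0  1  1  2  0  3  1  2  2  3  3  0  0  1  1
So g(15) = 1.

1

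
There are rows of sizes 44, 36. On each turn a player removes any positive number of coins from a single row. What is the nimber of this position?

8

Compute the nim-sum pairwise:
44 ⊕ 36 = 8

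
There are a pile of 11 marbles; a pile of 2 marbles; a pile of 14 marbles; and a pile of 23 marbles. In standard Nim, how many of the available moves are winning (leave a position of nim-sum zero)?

Write each in binary and XOR column by column:
  01011  (11)
  00010  (2)
  01110  (14)
  10111  (23)
  -----
  10000  (16)
The overall nim-sum is X = 16. A pile of size p has a winning move iff p XOR X < p (reduce it to p XOR X).
  11: 11 XOR 16 = 27 ≥ 11 — no move.
  2: 2 XOR 16 = 18 ≥ 2 — no move.
  14: 14 XOR 16 = 30 ≥ 14 — no move.
  23: 23 XOR 16 = 7 < 23 — winning move (to 7).
That gives 1 winning move.

1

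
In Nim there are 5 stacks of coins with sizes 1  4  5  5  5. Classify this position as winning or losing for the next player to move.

In binary:
  001  (1)
  100  (4)
  101  (5)
  101  (5)
  101  (5)
  ---
  000  (0)
The nim-sum is 0, so this is a P-position: the player to move is in a losing position under optimal play.

Losing position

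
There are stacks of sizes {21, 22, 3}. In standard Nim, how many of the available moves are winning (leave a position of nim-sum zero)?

0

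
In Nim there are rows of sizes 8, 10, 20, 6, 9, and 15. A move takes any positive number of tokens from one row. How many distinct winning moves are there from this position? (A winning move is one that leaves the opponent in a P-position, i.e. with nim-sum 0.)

Compute the nim-sum pairwise:
8 ^ 10 = 2
2 ^ 20 = 22
22 ^ 6 = 16
16 ^ 9 = 25
25 ^ 15 = 22
The overall nim-sum is X = 22. A row of size p has a winning move iff p XOR X < p (reduce it to p XOR X).
  8: 8 XOR 22 = 30 ≥ 8 — no move.
  10: 10 XOR 22 = 28 ≥ 10 — no move.
  20: 20 XOR 22 = 2 < 20 — winning move (to 2).
  6: 6 XOR 22 = 16 ≥ 6 — no move.
  9: 9 XOR 22 = 31 ≥ 9 — no move.
  15: 15 XOR 22 = 25 ≥ 15 — no move.
That gives 1 winning move.

1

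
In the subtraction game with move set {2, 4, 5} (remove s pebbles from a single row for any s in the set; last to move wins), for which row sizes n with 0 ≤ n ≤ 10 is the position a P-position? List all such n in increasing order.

0, 1, 7, 8

Build the Grundy sequence with g(k) = mex{g(k−s) : s ∈ {2, 4, 5}, s ≤ k}:
g(0) = mex{} = 0
g(1) = mex{} = 0
g(2) = mex{0} = 1
g(3) = mex{0} = 1
g(4) = mex{0,1} = 2
g(5) = mex{0,1} = 2
g(6) = mex{0,1,2} = 3
g(7) = mex{1,2} = 0
g(8) = mex{1,2,3} = 0
g(9) = mex{0,2} = 1
g(10) = mex{0,2,3} = 1
The P-positions (g = 0) in 0..10 are 0, 1, 7, 8.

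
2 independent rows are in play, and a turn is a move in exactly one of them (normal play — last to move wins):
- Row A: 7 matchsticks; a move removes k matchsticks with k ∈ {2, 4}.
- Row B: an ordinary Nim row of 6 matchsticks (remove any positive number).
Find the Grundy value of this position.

6

Build the Grundy sequence for row A with g(k) = mex{g(k−s) : s ∈ {2, 4}, s ≤ k}:
k:     0  1  2  3  4  5  6  7
g(k):  0  0  1  1  2  2  0  0
So g(7) = 0.
Row B is a plain Nim row of size 6, so its Grundy value is 6.
By the Sprague-Grundy theorem, the Grundy value of a sum of independent games is the XOR of the component values.
Combined value = 0 XOR 6 = 6.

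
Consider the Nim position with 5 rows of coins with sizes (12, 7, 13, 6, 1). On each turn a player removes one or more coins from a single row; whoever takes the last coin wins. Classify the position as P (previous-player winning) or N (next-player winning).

N-position

Nim-sum: 12 ^ 7 ^ 13 ^ 6 ^ 1 = 1.
The nim-sum is 1 ≠ 0, so this is an N-position: the player to move can win.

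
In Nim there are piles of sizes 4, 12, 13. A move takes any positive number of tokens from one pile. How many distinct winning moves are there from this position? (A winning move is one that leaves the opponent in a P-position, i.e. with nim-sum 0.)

In binary:
  0100  (4)
  1100  (12)
  1101  (13)
  ----
  0101  (5)
The overall nim-sum is X = 5. A pile of size p has a winning move iff p XOR X < p (reduce it to p XOR X).
  4: 4 XOR 5 = 1 < 4 — winning move (to 1).
  12: 12 XOR 5 = 9 < 12 — winning move (to 9).
  13: 13 XOR 5 = 8 < 13 — winning move (to 8).
That gives 3 winning moves.

3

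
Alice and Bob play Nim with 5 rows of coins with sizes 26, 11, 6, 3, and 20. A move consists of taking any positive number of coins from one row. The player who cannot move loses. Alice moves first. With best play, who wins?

Nim-sum: 26 XOR 11 XOR 6 XOR 3 XOR 20 = 0.
The nim-sum is 0, so this is a P-position: the player to move is in a losing position under optimal play; Alice is about to move from it and so loses — Bob wins.

Bob wins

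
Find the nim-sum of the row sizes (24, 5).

Compute the nim-sum pairwise:
24 XOR 5 = 29

29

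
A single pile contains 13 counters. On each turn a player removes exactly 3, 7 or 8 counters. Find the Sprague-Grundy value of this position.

Build the Grundy sequence with g(k) = mex{g(k−s) : s ∈ {3, 7, 8}, s ≤ k}:
k:     0  1  2  3  4  5  6  7  8  9 10 11 12 13
g(k):  0  0  0  1  1  1  0  2  2  1  3  0  0  2
So g(13) = 2.

2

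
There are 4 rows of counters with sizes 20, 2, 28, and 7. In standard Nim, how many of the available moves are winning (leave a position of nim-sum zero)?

Bitwise XOR of the heap sizes:
  10100  (20)
  00010  (2)
  11100  (28)
  00111  (7)
  -----
  01101  (13)
The overall nim-sum is X = 13. A row of size p has a winning move iff p XOR X < p (reduce it to p XOR X).
  20: 20 XOR 13 = 25 ≥ 20 — no move.
  2: 2 XOR 13 = 15 ≥ 2 — no move.
  28: 28 XOR 13 = 17 < 28 — winning move (to 17).
  7: 7 XOR 13 = 10 ≥ 7 — no move.
That gives 1 winning move.

1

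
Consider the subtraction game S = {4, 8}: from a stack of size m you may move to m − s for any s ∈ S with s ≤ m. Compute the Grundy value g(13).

Grundy values for subtraction set {4, 8}:
k:     0  1  2  3  4  5  6  7  8  9 10 11 12 13
g(k):  0  0  0  0  1  1  1  1  2  2  2  2  0  0
So g(13) = 0.

0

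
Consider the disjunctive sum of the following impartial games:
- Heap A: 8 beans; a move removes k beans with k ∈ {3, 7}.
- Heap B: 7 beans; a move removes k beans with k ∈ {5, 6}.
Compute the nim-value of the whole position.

3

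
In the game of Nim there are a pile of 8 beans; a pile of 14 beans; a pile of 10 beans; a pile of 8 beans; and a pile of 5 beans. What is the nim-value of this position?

1

Write each in binary and XOR column by column:
  1000  (8)
  1110  (14)
  1010  (10)
  1000  (8)
  0101  (5)
  ----
  0001  (1)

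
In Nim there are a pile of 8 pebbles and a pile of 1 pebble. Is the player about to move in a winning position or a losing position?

Winning position

Compute the nim-sum pairwise:
8 ⊕ 1 = 9
The nim-sum is 9 ≠ 0, so this is an N-position: the player to move can win.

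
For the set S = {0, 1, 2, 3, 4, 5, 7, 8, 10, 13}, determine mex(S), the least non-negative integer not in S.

The values 0, 1, 2, 3, 4, 5 are all present; 6 is the first non-negative integer missing from the set.

6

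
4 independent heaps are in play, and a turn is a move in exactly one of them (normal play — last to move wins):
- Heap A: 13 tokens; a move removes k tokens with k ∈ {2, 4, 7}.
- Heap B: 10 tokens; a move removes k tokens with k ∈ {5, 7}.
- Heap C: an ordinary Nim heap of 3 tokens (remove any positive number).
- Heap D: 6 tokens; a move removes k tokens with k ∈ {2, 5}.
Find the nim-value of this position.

For heap A, compute g(0), g(1), … with moves {2, 4, 7}:
k:     0  1  2  3  4  5  6  7  8  9 10 11 12 13
g(k):  0  0  1  1  2  2  0  3  1  0  2  1  0  2
So g(13) = 2.
Grundy values for heap B (subtraction set {5, 7}):
k:     0  1  2  3  4  5  6  7  8  9 10
g(k):  0  0  0  0  0  1  1  1  1  1  2
So g(10) = 2.
Heap C is a plain Nim heap of size 3, so its Grundy value is 3.
For heap D, compute g(0), g(1), … with moves {2, 5}:
k:     0  1  2  3  4  5  6
g(k):  0  0  1  1  0  2  1
So g(6) = 1.
By the Sprague-Grundy theorem, the Grundy value of a sum of independent games is the XOR of the component values.
Combined value = 2 ⊕ 2 ⊕ 3 ⊕ 1 = 2.

2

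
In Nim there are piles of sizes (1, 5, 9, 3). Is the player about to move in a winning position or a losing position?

Compute the nim-sum pairwise:
1 XOR 5 = 4
4 XOR 9 = 13
13 XOR 3 = 14
The nim-sum is 14 ≠ 0, so this is an N-position: the player to move can win.

Winning position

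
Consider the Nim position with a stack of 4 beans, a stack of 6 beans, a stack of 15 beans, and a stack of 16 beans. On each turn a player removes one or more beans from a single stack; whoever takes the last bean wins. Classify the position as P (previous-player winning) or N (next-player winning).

Write each in binary and XOR column by column:
  00100  (4)
  00110  (6)
  01111  (15)
  10000  (16)
  -----
  11101  (29)
The nim-sum is 29 ≠ 0, so this is an N-position: the player to move can win.

N-position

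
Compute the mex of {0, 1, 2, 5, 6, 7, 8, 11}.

3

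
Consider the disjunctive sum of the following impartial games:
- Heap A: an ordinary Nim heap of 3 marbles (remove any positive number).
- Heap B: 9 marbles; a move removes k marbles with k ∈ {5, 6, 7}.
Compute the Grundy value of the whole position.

Heap A is a plain Nim heap of size 3, so its Grundy value is 3.
Grundy values for heap B (subtraction set {5, 6, 7}):
g(0) = mex{} = 0
g(1) = mex{} = 0
g(2) = mex{} = 0
g(3) = mex{} = 0
g(4) = mex{} = 0
g(5) = mex{0} = 1
g(6) = mex{0} = 1
g(7) = mex{0} = 1
g(8) = mex{0} = 1
g(9) = mex{0} = 1
So g(9) = 1.
The value of a disjunctive sum is the nim-sum of the parts.
Combined value = 3 XOR 1 = 2.

2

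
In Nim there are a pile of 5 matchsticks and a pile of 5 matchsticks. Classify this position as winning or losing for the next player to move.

Losing position

Nim-sum: 5 ^ 5 = 0.
The nim-sum is 0, so this is a P-position: the player to move is in a losing position under optimal play.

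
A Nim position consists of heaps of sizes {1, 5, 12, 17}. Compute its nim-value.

25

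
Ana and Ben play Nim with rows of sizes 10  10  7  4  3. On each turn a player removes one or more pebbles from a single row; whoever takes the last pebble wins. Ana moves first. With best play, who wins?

Compute the nim-sum pairwise:
10 ^ 10 = 0
0 ^ 7 = 7
7 ^ 4 = 3
3 ^ 3 = 0
The nim-sum is 0, so this is a P-position: the player to move is in a losing position under optimal play; Ana is about to move from it and so loses — Ben wins.

Ben wins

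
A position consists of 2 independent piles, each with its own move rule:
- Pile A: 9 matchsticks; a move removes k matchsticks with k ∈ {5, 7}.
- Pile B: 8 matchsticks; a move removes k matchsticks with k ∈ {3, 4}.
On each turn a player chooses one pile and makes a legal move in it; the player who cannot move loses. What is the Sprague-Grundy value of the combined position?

1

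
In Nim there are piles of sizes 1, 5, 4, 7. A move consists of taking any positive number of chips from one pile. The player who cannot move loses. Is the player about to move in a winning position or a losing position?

Nim-sum: 1 ⊕ 5 ⊕ 4 ⊕ 7 = 7.
The nim-sum is 7 ≠ 0, so this is an N-position: the player to move can win.

Winning position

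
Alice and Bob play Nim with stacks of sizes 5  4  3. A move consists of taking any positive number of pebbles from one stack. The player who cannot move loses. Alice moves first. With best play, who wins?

Alice wins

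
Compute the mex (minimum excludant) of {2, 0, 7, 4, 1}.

3

The values 0, 1, 2 are all present; 3 is the first non-negative integer missing from the set.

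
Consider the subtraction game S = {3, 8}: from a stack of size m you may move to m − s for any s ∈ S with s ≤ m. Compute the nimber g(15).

Build the Grundy sequence with g(k) = mex{g(k−s) : s ∈ {3, 8}, s ≤ k}:
k:     0  1  2  3  4  5  6  7  8  9 10 11 12 13 14 15
g(k):  0  0  0  1  1  1  0  0  2  1  1  0  0  0  1  1
So g(15) = 1.

1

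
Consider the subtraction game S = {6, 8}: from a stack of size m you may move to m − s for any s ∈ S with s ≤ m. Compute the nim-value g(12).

Grundy values for subtraction set {6, 8}:
k:     0  1  2  3  4  5  6  7  8  9 10 11 12
g(k):  0  0  0  0  0  0  1  1  1  1  1  1  2
So g(12) = 2.

2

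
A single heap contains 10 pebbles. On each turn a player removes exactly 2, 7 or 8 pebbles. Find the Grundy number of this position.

0

Grundy values for subtraction set {2, 7, 8}:
k:     0  1  2  3  4  5  6  7  8  9 10
g(k):  0  0  1  1  0  0  1  1  2  2  0
So g(10) = 0.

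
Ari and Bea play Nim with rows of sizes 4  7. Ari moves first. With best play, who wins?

Compute the nim-sum pairwise:
4 ⊕ 7 = 3
The nim-sum is 3 ≠ 0, so this is an N-position: the player to move can win; Ari has a winning move.

Ari wins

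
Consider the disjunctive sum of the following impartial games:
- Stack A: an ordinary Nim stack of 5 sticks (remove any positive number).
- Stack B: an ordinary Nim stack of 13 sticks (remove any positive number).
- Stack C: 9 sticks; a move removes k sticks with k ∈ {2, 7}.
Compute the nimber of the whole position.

Stack A is a plain Nim stack of size 5, so its Grundy value is 5.
Stack B is a plain Nim stack of size 13, so its Grundy value is 13.
For stack C, compute g(0), g(1), … with moves {2, 7}:
g(0) = mex{} = 0
g(1) = mex{} = 0
g(2) = mex{0} = 1
g(3) = mex{0} = 1
g(4) = mex{1} = 0
g(5) = mex{1} = 0
g(6) = mex{0} = 1
g(7) = mex{0} = 1
g(8) = mex{0,1} = 2
g(9) = mex{1} = 0
So g(9) = 0.
The value of a disjunctive sum is the nim-sum of the parts.
Combined value = 5 ⊕ 13 ⊕ 0 = 8.

8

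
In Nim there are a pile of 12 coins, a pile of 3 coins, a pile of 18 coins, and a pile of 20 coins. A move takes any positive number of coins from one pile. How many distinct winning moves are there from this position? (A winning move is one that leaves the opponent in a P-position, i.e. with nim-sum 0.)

In binary:
  01100  (12)
  00011  (3)
  10010  (18)
  10100  (20)
  -----
  01001  (9)
The overall nim-sum is X = 9. A pile of size p has a winning move iff p XOR X < p (reduce it to p XOR X).
  12: 12 XOR 9 = 5 < 12 — winning move (to 5).
  3: 3 XOR 9 = 10 ≥ 3 — no move.
  18: 18 XOR 9 = 27 ≥ 18 — no move.
  20: 20 XOR 9 = 29 ≥ 20 — no move.
That gives 1 winning move.

1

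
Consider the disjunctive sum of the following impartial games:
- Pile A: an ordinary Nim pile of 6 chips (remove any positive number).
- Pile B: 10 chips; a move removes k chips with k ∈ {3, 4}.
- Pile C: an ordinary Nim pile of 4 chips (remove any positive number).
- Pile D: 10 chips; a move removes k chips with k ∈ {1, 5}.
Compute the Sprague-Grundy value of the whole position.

Pile A is a plain Nim pile of size 6, so its Grundy value is 6.
For pile B, compute g(0), g(1), … with moves {3, 4}:
k:     0  1  2  3  4  5  6  7  8  9 10
g(k):  0  0  0  1  1  1  2  0  0  0  1
So g(10) = 1.
Pile C is a plain Nim pile of size 4, so its Grundy value is 4.
For pile D, compute g(0), g(1), … with moves {1, 5}:
g(0) = mex{} = 0
g(1) = mex{0} = 1
g(2) = mex{1} = 0
g(3) = mex{0} = 1
g(4) = mex{1} = 0
g(5) = mex{0} = 1
g(6) = mex{1} = 0
g(7) = mex{0} = 1
g(8) = mex{1} = 0
g(9) = mex{0} = 1
g(10) = mex{1} = 0
So g(10) = 0.
The value of a disjunctive sum is the nim-sum of the parts.
Combined value = 6 XOR 1 XOR 4 XOR 0 = 3.

3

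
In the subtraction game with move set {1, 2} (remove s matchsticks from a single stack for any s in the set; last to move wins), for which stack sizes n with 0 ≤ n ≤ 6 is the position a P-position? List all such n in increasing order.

Build the Grundy sequence with g(k) = mex{g(k−s) : s ∈ {1, 2}, s ≤ k}:
k:     0  1  2  3  4  5  6
g(k):  0  1  2  0  1  2  0
The P-positions (g = 0) in 0..6 are 0, 3, 6.

0, 3, 6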